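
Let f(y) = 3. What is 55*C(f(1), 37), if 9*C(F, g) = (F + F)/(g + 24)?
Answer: 110/183 ≈ 0.60109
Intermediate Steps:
C(F, g) = 2*F/(9*(24 + g)) (C(F, g) = ((F + F)/(g + 24))/9 = ((2*F)/(24 + g))/9 = (2*F/(24 + g))/9 = 2*F/(9*(24 + g)))
55*C(f(1), 37) = 55*((2/9)*3/(24 + 37)) = 55*((2/9)*3/61) = 55*((2/9)*3*(1/61)) = 55*(2/183) = 110/183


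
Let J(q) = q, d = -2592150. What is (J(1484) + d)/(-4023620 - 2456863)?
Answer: 2590666/6480483 ≈ 0.39976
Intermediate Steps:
(J(1484) + d)/(-4023620 - 2456863) = (1484 - 2592150)/(-4023620 - 2456863) = -2590666/(-6480483) = -2590666*(-1/6480483) = 2590666/6480483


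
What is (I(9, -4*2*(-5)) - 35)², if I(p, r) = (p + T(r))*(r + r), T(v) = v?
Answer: 15093225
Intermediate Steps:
I(p, r) = 2*r*(p + r) (I(p, r) = (p + r)*(r + r) = (p + r)*(2*r) = 2*r*(p + r))
(I(9, -4*2*(-5)) - 35)² = (2*(-4*2*(-5))*(9 - 4*2*(-5)) - 35)² = (2*(-8*(-5))*(9 - 8*(-5)) - 35)² = (2*40*(9 + 40) - 35)² = (2*40*49 - 35)² = (3920 - 35)² = 3885² = 15093225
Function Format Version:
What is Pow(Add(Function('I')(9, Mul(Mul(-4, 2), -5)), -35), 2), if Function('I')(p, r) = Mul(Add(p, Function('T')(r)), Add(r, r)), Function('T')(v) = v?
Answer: 15093225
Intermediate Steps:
Function('I')(p, r) = Mul(2, r, Add(p, r)) (Function('I')(p, r) = Mul(Add(p, r), Add(r, r)) = Mul(Add(p, r), Mul(2, r)) = Mul(2, r, Add(p, r)))
Pow(Add(Function('I')(9, Mul(Mul(-4, 2), -5)), -35), 2) = Pow(Add(Mul(2, Mul(Mul(-4, 2), -5), Add(9, Mul(Mul(-4, 2), -5))), -35), 2) = Pow(Add(Mul(2, Mul(-8, -5), Add(9, Mul(-8, -5))), -35), 2) = Pow(Add(Mul(2, 40, Add(9, 40)), -35), 2) = Pow(Add(Mul(2, 40, 49), -35), 2) = Pow(Add(3920, -35), 2) = Pow(3885, 2) = 15093225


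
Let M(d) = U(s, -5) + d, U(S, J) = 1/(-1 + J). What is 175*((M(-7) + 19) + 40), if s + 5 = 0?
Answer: 54425/6 ≈ 9070.8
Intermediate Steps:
s = -5 (s = -5 + 0 = -5)
M(d) = -⅙ + d (M(d) = 1/(-1 - 5) + d = 1/(-6) + d = -⅙ + d)
175*((M(-7) + 19) + 40) = 175*(((-⅙ - 7) + 19) + 40) = 175*((-43/6 + 19) + 40) = 175*(71/6 + 40) = 175*(311/6) = 54425/6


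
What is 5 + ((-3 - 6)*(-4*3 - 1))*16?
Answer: 1877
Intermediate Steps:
5 + ((-3 - 6)*(-4*3 - 1))*16 = 5 - 9*(-12 - 1)*16 = 5 - 9*(-13)*16 = 5 + 117*16 = 5 + 1872 = 1877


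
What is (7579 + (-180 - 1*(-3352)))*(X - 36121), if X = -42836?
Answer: -848866707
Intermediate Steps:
(7579 + (-180 - 1*(-3352)))*(X - 36121) = (7579 + (-180 - 1*(-3352)))*(-42836 - 36121) = (7579 + (-180 + 3352))*(-78957) = (7579 + 3172)*(-78957) = 10751*(-78957) = -848866707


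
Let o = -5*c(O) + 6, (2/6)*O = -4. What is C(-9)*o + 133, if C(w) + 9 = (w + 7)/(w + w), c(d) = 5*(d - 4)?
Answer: -31283/9 ≈ -3475.9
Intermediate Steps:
O = -12 (O = 3*(-4) = -12)
c(d) = -20 + 5*d (c(d) = 5*(-4 + d) = -20 + 5*d)
C(w) = -9 + (7 + w)/(2*w) (C(w) = -9 + (w + 7)/(w + w) = -9 + (7 + w)/((2*w)) = -9 + (7 + w)*(1/(2*w)) = -9 + (7 + w)/(2*w))
o = 406 (o = -5*(-20 + 5*(-12)) + 6 = -5*(-20 - 60) + 6 = -5*(-80) + 6 = 400 + 6 = 406)
C(-9)*o + 133 = ((½)*(7 - 17*(-9))/(-9))*406 + 133 = ((½)*(-⅑)*(7 + 153))*406 + 133 = ((½)*(-⅑)*160)*406 + 133 = -80/9*406 + 133 = -32480/9 + 133 = -31283/9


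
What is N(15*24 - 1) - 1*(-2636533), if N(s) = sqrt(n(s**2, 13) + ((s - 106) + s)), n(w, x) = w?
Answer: 2636533 + sqrt(129493) ≈ 2.6369e+6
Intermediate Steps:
N(s) = sqrt(-106 + s**2 + 2*s) (N(s) = sqrt(s**2 + ((s - 106) + s)) = sqrt(s**2 + ((-106 + s) + s)) = sqrt(s**2 + (-106 + 2*s)) = sqrt(-106 + s**2 + 2*s))
N(15*24 - 1) - 1*(-2636533) = sqrt(-106 + (15*24 - 1)**2 + 2*(15*24 - 1)) - 1*(-2636533) = sqrt(-106 + (360 - 1)**2 + 2*(360 - 1)) + 2636533 = sqrt(-106 + 359**2 + 2*359) + 2636533 = sqrt(-106 + 128881 + 718) + 2636533 = sqrt(129493) + 2636533 = 2636533 + sqrt(129493)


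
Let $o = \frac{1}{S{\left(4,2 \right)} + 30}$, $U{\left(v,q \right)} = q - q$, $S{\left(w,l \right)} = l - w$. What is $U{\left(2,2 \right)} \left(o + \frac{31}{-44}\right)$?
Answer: $0$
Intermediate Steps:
$U{\left(v,q \right)} = 0$
$o = \frac{1}{28}$ ($o = \frac{1}{\left(2 - 4\right) + 30} = \frac{1}{-2 + 30} = \frac{1}{28} \approx 0.035714$)
$U{\left(2,2 \right)} \left(o + \frac{31}{-44}\right) = 0 \left(\frac{1}{28} + \frac{31}{-44}\right) = 0 \left(\frac{1}{28} + 31 \left(- \frac{1}{44}\right)\right) = 0 \left(\frac{1}{28} - \frac{31}{44}\right) = 0 \left(- \frac{103}{154}\right) = 0$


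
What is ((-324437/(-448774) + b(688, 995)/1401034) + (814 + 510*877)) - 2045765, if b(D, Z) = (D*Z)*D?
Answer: -502163164520568309/314373816158 ≈ -1.5973e+6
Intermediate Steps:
b(D, Z) = Z*D²
((-324437/(-448774) + b(688, 995)/1401034) + (814 + 510*877)) - 2045765 = ((-324437/(-448774) + (995*688²)/1401034) + (814 + 510*877)) - 2045765 = ((-324437*(-1/448774) + (995*473344)*(1/1401034)) + (814 + 447270)) - 2045765 = ((324437/448774 + 470977280*(1/1401034)) + 448084) - 2045765 = ((324437/448774 + 235488640/700517) + 448084) - 2045765 = (105908452561289/314373816158 + 448084) - 2045765 = 140971785491902561/314373816158 - 2045765 = -502163164520568309/314373816158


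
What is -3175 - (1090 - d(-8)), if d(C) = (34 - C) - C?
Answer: -4215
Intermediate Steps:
d(C) = 34 - 2*C
-3175 - (1090 - d(-8)) = -3175 - (1090 - (34 - 2*(-8))) = -3175 - (1090 - (34 + 16)) = -3175 - (1090 - 1*50) = -3175 - (1090 - 50) = -3175 - 1*1040 = -3175 - 1040 = -4215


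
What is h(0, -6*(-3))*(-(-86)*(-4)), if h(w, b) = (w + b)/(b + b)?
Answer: -172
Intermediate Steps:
h(w, b) = (b + w)/(2*b) (h(w, b) = (b + w)/((2*b)) = (b + w)*(1/(2*b)) = (b + w)/(2*b))
h(0, -6*(-3))*(-(-86)*(-4)) = ((-6*(-3) + 0)/(2*((-6*(-3)))))*(-(-86)*(-4)) = ((½)*(18 + 0)/18)*(-43*8) = ((½)*(1/18)*18)*(-344) = (½)*(-344) = -172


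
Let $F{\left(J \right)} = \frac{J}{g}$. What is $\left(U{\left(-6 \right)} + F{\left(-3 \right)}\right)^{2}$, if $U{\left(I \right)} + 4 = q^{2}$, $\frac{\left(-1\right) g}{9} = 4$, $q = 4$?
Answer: $\frac{21025}{144} \approx 146.01$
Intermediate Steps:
$g = -36$ ($g = \left(-9\right) 4 = -36$)
$U{\left(I \right)} = 12$ ($U{\left(I \right)} = -4 + 4^{2} = -4 + 16 = 12$)
$F{\left(J \right)} = - \frac{J}{36}$ ($F{\left(J \right)} = \frac{J}{-36} = J \left(- \frac{1}{36}\right) = - \frac{J}{36}$)
$\left(U{\left(-6 \right)} + F{\left(-3 \right)}\right)^{2} = \left(12 - - \frac{1}{12}\right)^{2} = \left(12 + \frac{1}{12}\right)^{2} = \left(\frac{145}{12}\right)^{2} = \frac{21025}{144}$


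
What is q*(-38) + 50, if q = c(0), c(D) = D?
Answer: 50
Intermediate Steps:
q = 0
q*(-38) + 50 = 0*(-38) + 50 = 0 + 50 = 50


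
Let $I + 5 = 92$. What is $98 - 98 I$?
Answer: $-8428$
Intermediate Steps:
$I = 87$ ($I = -5 + 92 = 87$)
$98 - 98 I = 98 - 8526 = -8428$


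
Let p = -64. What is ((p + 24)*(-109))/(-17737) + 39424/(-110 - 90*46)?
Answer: -358896744/37691125 ≈ -9.5220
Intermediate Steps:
((p + 24)*(-109))/(-17737) + 39424/(-110 - 90*46) = ((-64 + 24)*(-109))/(-17737) + 39424/(-110 - 90*46) = -40*(-109)*(-1/17737) + 39424/(-110 - 4140) = 4360*(-1/17737) + 39424/(-4250) = -4360/17737 + 39424*(-1/4250) = -4360/17737 - 19712/2125 = -358896744/37691125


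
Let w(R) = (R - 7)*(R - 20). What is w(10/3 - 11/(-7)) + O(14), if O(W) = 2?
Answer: 14830/441 ≈ 33.628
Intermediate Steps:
w(R) = (-20 + R)*(-7 + R) (w(R) = (-7 + R)*(-20 + R) = (-20 + R)*(-7 + R))
w(10/3 - 11/(-7)) + O(14) = (140 + (10/3 - 11/(-7))**2 - 27*(10/3 - 11/(-7))) + 2 = (140 + (10*(1/3) - 11*(-1/7))**2 - 27*(10*(1/3) - 11*(-1/7))) + 2 = (140 + (10/3 + 11/7)**2 - 27*(10/3 + 11/7)) + 2 = (140 + (103/21)**2 - 27*103/21) + 2 = (140 + 10609/441 - 927/7) + 2 = 13948/441 + 2 = 14830/441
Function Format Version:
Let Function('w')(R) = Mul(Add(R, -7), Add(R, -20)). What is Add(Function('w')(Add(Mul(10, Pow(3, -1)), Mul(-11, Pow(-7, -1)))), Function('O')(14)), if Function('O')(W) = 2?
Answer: Rational(14830, 441) ≈ 33.628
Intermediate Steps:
Function('w')(R) = Mul(Add(-20, R), Add(-7, R)) (Function('w')(R) = Mul(Add(-7, R), Add(-20, R)) = Mul(Add(-20, R), Add(-7, R)))
Add(Function('w')(Add(Mul(10, Pow(3, -1)), Mul(-11, Pow(-7, -1)))), Function('O')(14)) = Add(Add(140, Pow(Add(Mul(10, Pow(3, -1)), Mul(-11, Pow(-7, -1))), 2), Mul(-27, Add(Mul(10, Pow(3, -1)), Mul(-11, Pow(-7, -1))))), 2) = Add(Add(140, Pow(Add(Mul(10, Rational(1, 3)), Mul(-11, Rational(-1, 7))), 2), Mul(-27, Add(Mul(10, Rational(1, 3)), Mul(-11, Rational(-1, 7))))), 2) = Add(Add(140, Pow(Add(Rational(10, 3), Rational(11, 7)), 2), Mul(-27, Add(Rational(10, 3), Rational(11, 7)))), 2) = Add(Add(140, Pow(Rational(103, 21), 2), Mul(-27, Rational(103, 21))), 2) = Add(Add(140, Rational(10609, 441), Rational(-927, 7)), 2) = Add(Rational(13948, 441), 2) = Rational(14830, 441)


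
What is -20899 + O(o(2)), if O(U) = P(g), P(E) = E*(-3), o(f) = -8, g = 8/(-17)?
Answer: -355259/17 ≈ -20898.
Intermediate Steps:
g = -8/17 (g = 8*(-1/17) = -8/17 ≈ -0.47059)
P(E) = -3*E
O(U) = 24/17 (O(U) = -3*(-8/17) = 24/17)
-20899 + O(o(2)) = -20899 + 24/17 = -355259/17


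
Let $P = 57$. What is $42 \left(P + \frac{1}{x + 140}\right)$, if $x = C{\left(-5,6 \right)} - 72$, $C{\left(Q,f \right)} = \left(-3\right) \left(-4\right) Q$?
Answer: $\frac{9597}{4} \approx 2399.3$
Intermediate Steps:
$C{\left(Q,f \right)} = 12 Q$
$x = -132$ ($x = 12 \left(-5\right) - 72 = -60 - 72 = -132$)
$42 \left(P + \frac{1}{x + 140}\right) = 42 \left(57 + \frac{1}{-132 + 140}\right) = 42 \left(57 + \frac{1}{8}\right) = 42 \cdot \frac{457}{8} = \frac{9597}{4}$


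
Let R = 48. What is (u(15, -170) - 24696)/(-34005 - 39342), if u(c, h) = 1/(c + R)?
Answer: 1555847/4620861 ≈ 0.33670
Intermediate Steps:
u(c, h) = 1/(48 + c) (u(c, h) = 1/(c + 48) = 1/(48 + c))
(u(15, -170) - 24696)/(-34005 - 39342) = (1/(48 + 15) - 24696)/(-34005 - 39342) = (1/63 - 24696)/(-73347) = (1/63 - 24696)*(-1/73347) = -1555847/63*(-1/73347) = 1555847/4620861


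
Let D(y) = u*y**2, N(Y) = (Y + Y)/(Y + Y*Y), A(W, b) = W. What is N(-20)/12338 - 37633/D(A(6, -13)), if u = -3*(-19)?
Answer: -232158085/12658788 ≈ -18.340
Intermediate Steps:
u = 57
N(Y) = 2*Y/(Y + Y**2) (N(Y) = (2*Y)/(Y + Y**2) = 2*Y/(Y + Y**2))
D(y) = 57*y**2
N(-20)/12338 - 37633/D(A(6, -13)) = (2/(1 - 20))/12338 - 37633/(57*6**2) = (2/(-19))*(1/12338) - 37633/(57*36) = (2*(-1/19))*(1/12338) - 37633/2052 = -2/19*1/12338 - 37633*1/2052 = -1/117211 - 37633/2052 = -232158085/12658788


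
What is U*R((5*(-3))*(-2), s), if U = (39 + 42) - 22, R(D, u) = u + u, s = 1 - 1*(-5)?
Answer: 708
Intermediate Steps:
s = 6 (s = 1 + 5 = 6)
R(D, u) = 2*u
U = 59 (U = 81 - 22 = 59)
U*R((5*(-3))*(-2), s) = 59*(2*6) = 59*12 = 708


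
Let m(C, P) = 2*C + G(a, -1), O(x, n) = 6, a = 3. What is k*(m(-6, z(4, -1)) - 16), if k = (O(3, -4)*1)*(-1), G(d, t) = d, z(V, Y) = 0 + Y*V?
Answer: 150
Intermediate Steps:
z(V, Y) = V*Y (z(V, Y) = 0 + V*Y = V*Y)
k = -6 (k = (6*1)*(-1) = 6*(-1) = -6)
m(C, P) = 3 + 2*C (m(C, P) = 2*C + 3 = 3 + 2*C)
k*(m(-6, z(4, -1)) - 16) = -6*((3 + 2*(-6)) - 16) = -6*((3 - 12) - 16) = -6*(-9 - 16) = -6*(-25) = 150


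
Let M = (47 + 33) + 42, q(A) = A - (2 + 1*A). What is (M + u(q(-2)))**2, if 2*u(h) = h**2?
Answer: 15376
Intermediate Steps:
q(A) = -2 (q(A) = A - (2 + A) = A + (-2 - A) = -2)
u(h) = h**2/2
M = 122 (M = 80 + 42 = 122)
(M + u(q(-2)))**2 = (122 + (1/2)*(-2)**2)**2 = (122 + (1/2)*4)**2 = (122 + 2)**2 = 124**2 = 15376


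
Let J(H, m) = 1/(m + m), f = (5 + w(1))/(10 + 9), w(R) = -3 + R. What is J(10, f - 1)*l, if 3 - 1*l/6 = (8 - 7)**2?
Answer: -57/8 ≈ -7.1250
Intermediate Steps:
f = 3/19 (f = (5 + (-3 + 1))/(10 + 9) = (5 - 2)/19 = 3*(1/19) = 3/19 ≈ 0.15789)
J(H, m) = 1/(2*m)
l = 12 (l = 18 - 6*(8 - 7)**2 = 18 - 6*1**2 = 18 - 6*1 = 18 - 6 = 12)
J(10, f - 1)*l = (1/(2*(3/19 - 1)))*12 = (1/(2*(-16/19)))*12 = ((1/2)*(-19/16))*12 = -19/32*12 = -57/8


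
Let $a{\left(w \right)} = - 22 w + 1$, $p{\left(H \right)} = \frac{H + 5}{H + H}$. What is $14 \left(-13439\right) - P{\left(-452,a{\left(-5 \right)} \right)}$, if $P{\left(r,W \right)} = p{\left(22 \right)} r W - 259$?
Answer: $- \frac{1728096}{11} \approx -1.571 \cdot 10^{5}$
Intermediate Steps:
$p{\left(H \right)} = \frac{5 + H}{2 H}$
$a{\left(w \right)} = 1 - 22 w$
$P{\left(r,W \right)} = -259 + \frac{27 W r}{44}$ ($P{\left(r,W \right)} = \frac{5 + 22}{2 \cdot 22} r W - 259 = \frac{1}{2} \cdot \frac{1}{22} \cdot 27 r W - 259 = \frac{27 r}{44} W - 259 = \frac{27 W r}{44} - 259 = -259 + \frac{27 W r}{44}$)
$14 \left(-13439\right) - P{\left(-452,a{\left(-5 \right)} \right)} = 14 \left(-13439\right) - \left(-259 + \frac{27}{44} \left(1 - -110\right) \left(-452\right)\right) = -188146 - \left(-259 + \frac{27}{44} \left(1 + 110\right) \left(-452\right)\right) = -188146 - \left(-259 + \frac{27}{44} \cdot 111 \left(-452\right)\right) = -188146 - \left(-259 - \frac{338661}{11}\right) = -188146 - - \frac{341510}{11} = -188146 + \frac{341510}{11} = - \frac{1728096}{11}$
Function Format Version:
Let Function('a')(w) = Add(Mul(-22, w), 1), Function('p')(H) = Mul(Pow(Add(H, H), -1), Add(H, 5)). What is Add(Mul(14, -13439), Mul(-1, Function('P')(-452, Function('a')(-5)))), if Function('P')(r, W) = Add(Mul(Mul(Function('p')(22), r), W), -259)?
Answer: Rational(-1728096, 11) ≈ -1.5710e+5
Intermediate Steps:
Function('p')(H) = Mul(Rational(1, 2), Pow(H, -1), Add(5, H)) (Function('p')(H) = Mul(Pow(Mul(2, H), -1), Add(5, H)) = Mul(Mul(Rational(1, 2), Pow(H, -1)), Add(5, H)) = Mul(Rational(1, 2), Pow(H, -1), Add(5, H)))
Function('a')(w) = Add(1, Mul(-22, w))
Function('P')(r, W) = Add(-259, Mul(Rational(27, 44), W, r)) (Function('P')(r, W) = Add(Mul(Mul(Mul(Rational(1, 2), Pow(22, -1), Add(5, 22)), r), W), -259) = Add(Mul(Mul(Mul(Rational(1, 2), Rational(1, 22), 27), r), W), -259) = Add(Mul(Mul(Rational(27, 44), r), W), -259) = Add(Mul(Rational(27, 44), W, r), -259) = Add(-259, Mul(Rational(27, 44), W, r)))
Add(Mul(14, -13439), Mul(-1, Function('P')(-452, Function('a')(-5)))) = Add(Mul(14, -13439), Mul(-1, Add(-259, Mul(Rational(27, 44), Add(1, Mul(-22, -5)), -452)))) = Add(-188146, Mul(-1, Add(-259, Mul(Rational(27, 44), Add(1, 110), -452)))) = Add(-188146, Mul(-1, Add(-259, Mul(Rational(27, 44), 111, -452)))) = Add(-188146, Mul(-1, Add(-259, Rational(-338661, 11)))) = Add(-188146, Mul(-1, Rational(-341510, 11))) = Add(-188146, Rational(341510, 11)) = Rational(-1728096, 11)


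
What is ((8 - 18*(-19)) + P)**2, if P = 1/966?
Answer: 114312286201/933156 ≈ 1.2250e+5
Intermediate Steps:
P = 1/966 ≈ 0.0010352
((8 - 18*(-19)) + P)**2 = ((8 - 18*(-19)) + 1/966)**2 = ((8 + 342) + 1/966)**2 = (350 + 1/966)**2 = (338101/966)**2 = 114312286201/933156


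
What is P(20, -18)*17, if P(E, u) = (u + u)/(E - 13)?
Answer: -612/7 ≈ -87.429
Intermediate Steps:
P(E, u) = 2*u/(-13 + E) (P(E, u) = (2*u)/(-13 + E) = 2*u/(-13 + E))
P(20, -18)*17 = (2*(-18)/(-13 + 20))*17 = (2*(-18)/7)*17 = (2*(-18)*(⅐))*17 = -36/7*17 = -612/7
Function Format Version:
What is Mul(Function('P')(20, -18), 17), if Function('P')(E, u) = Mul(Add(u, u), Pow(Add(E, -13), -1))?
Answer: Rational(-612, 7) ≈ -87.429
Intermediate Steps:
Function('P')(E, u) = Mul(2, u, Pow(Add(-13, E), -1)) (Function('P')(E, u) = Mul(Mul(2, u), Pow(Add(-13, E), -1)) = Mul(2, u, Pow(Add(-13, E), -1)))
Mul(Function('P')(20, -18), 17) = Mul(Mul(2, -18, Pow(Add(-13, 20), -1)), 17) = Mul(Mul(2, -18, Pow(7, -1)), 17) = Mul(Mul(2, -18, Rational(1, 7)), 17) = Mul(Rational(-36, 7), 17) = Rational(-612, 7)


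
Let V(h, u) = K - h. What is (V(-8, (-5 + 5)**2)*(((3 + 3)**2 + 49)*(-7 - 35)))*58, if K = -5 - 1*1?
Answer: -414120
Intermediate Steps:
K = -6 (K = -5 - 1 = -6)
V(h, u) = -6 - h
(V(-8, (-5 + 5)**2)*(((3 + 3)**2 + 49)*(-7 - 35)))*58 = ((-6 - 1*(-8))*(((3 + 3)**2 + 49)*(-7 - 35)))*58 = ((-6 + 8)*((6**2 + 49)*(-42)))*58 = (2*((36 + 49)*(-42)))*58 = (2*(85*(-42)))*58 = (2*(-3570))*58 = -7140*58 = -414120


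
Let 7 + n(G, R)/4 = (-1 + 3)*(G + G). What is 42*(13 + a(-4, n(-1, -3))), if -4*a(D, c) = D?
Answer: 588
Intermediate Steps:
n(G, R) = -28 + 16*G (n(G, R) = -28 + 4*((-1 + 3)*(G + G)) = -28 + 4*(2*(2*G)) = -28 + 4*(4*G) = -28 + 16*G)
a(D, c) = -D/4
42*(13 + a(-4, n(-1, -3))) = 42*(13 - ¼*(-4)) = 42*(13 + 1) = 42*14 = 588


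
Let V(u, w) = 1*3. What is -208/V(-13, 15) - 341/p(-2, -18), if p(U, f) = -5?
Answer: -17/15 ≈ -1.1333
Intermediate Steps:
V(u, w) = 3
-208/V(-13, 15) - 341/p(-2, -18) = -208/3 - 341/(-5) = -208*1/3 - 341*(-1/5) = -208/3 + 341/5 = -17/15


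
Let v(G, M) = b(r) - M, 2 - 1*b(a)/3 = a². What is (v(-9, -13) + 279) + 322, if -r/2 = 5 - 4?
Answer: 608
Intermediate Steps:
r = -2 (r = -2*(5 - 4) = -2*1 = -2)
b(a) = 6 - 3*a²
v(G, M) = -6 - M (v(G, M) = (6 - 3*(-2)²) - M = (6 - 3*4) - M = (6 - 12) - M = -6 - M)
(v(-9, -13) + 279) + 322 = ((-6 - 1*(-13)) + 279) + 322 = ((-6 + 13) + 279) + 322 = (7 + 279) + 322 = 286 + 322 = 608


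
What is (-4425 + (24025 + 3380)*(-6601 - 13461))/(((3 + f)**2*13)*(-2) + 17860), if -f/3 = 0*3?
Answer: -549803535/17626 ≈ -31193.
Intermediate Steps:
f = 0 (f = -0*3 = -3*0 = 0)
(-4425 + (24025 + 3380)*(-6601 - 13461))/(((3 + f)**2*13)*(-2) + 17860) = (-4425 + (24025 + 3380)*(-6601 - 13461))/(((3 + 0)**2*13)*(-2) + 17860) = (-4425 + 27405*(-20062))/((3**2*13)*(-2) + 17860) = (-4425 - 549799110)/((9*13)*(-2) + 17860) = -549803535/(117*(-2) + 17860) = -549803535/(-234 + 17860) = -549803535/17626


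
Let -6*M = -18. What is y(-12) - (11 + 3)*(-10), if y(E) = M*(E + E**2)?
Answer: 536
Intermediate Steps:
M = 3 (M = -1/6*(-18) = 3)
y(E) = 3*E + 3*E**2 (y(E) = 3*(E + E**2) = 3*E + 3*E**2)
y(-12) - (11 + 3)*(-10) = 3*(-12)*(1 - 12) - (11 + 3)*(-10) = 3*(-12)*(-11) - 14*(-10) = 396 - 1*(-140) = 396 + 140 = 536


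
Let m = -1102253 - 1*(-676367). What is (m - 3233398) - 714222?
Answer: -4373506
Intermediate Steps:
m = -425886 (m = -1102253 + 676367 = -425886)
(m - 3233398) - 714222 = (-425886 - 3233398) - 714222 = -3659284 - 714222 = -4373506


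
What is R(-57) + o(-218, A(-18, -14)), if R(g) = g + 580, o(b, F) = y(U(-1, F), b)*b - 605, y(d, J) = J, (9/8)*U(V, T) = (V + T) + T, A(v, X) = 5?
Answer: 47442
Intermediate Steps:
U(V, T) = 8*V/9 + 16*T/9 (U(V, T) = 8*((V + T) + T)/9 = 8*((T + V) + T)/9 = 8*(V + 2*T)/9 = 8*V/9 + 16*T/9)
o(b, F) = -605 + b**2 (o(b, F) = b*b - 605 = b**2 - 605 = -605 + b**2)
R(g) = 580 + g
R(-57) + o(-218, A(-18, -14)) = (580 - 57) + (-605 + (-218)**2) = 523 + (-605 + 47524) = 523 + 46919 = 47442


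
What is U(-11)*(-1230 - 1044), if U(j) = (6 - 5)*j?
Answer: 25014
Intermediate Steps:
U(j) = j (U(j) = 1*j = j)
U(-11)*(-1230 - 1044) = -11*(-1230 - 1044) = -11*(-2274) = 25014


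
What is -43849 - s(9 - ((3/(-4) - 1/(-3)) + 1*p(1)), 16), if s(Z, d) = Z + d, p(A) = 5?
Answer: -526433/12 ≈ -43869.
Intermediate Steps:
-43849 - s(9 - ((3/(-4) - 1/(-3)) + 1*p(1)), 16) = -43849 - ((9 - ((3/(-4) - 1/(-3)) + 1*5)) + 16) = -43849 - ((9 - ((3*(-1/4) - 1*(-1/3)) + 5)) + 16) = -43849 - ((9 - ((-3/4 + 1/3) + 5)) + 16) = -43849 - ((9 - (-5/12 + 5)) + 16) = -43849 - ((9 - 1*55/12) + 16) = -43849 - ((9 - 55/12) + 16) = -43849 - (53/12 + 16) = -43849 - 1*245/12 = -43849 - 245/12 = -526433/12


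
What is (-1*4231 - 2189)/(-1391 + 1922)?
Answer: -2140/177 ≈ -12.090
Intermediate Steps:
(-1*4231 - 2189)/(-1391 + 1922) = (-4231 - 2189)/531 = -6420*1/531 = -2140/177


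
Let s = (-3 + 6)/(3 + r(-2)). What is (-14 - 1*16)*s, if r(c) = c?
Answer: -90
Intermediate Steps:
s = 3 (s = (-3 + 6)/(3 - 2) = 3/1 = 3*1 = 3)
(-14 - 1*16)*s = (-14 - 1*16)*3 = (-14 - 16)*3 = -30*3 = -90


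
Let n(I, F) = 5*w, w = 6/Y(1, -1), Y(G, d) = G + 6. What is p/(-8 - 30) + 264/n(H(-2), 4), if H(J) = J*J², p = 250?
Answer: 5227/95 ≈ 55.021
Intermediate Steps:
Y(G, d) = 6 + G
w = 6/7 (w = 6/(6 + 1) = 6/7 ≈ 0.85714)
H(J) = J³
n(I, F) = 30/7 (n(I, F) = 5*(6/7) = 30/7)
p/(-8 - 30) + 264/n(H(-2), 4) = 250/(-8 - 30) + 264/(30/7) = 250/(-38) + 264*(7/30) = 250*(-1/38) + 308/5 = -125/19 + 308/5 = 5227/95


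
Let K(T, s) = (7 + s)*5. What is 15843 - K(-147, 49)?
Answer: 15563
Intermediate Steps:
K(T, s) = 35 + 5*s
15843 - K(-147, 49) = 15843 - (35 + 5*49) = 15843 - (35 + 245) = 15843 - 1*280 = 15843 - 280 = 15563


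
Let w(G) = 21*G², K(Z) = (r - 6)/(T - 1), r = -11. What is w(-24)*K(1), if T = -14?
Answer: 68544/5 ≈ 13709.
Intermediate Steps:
K(Z) = 17/15 (K(Z) = (-11 - 6)/(-14 - 1) = -17/(-15) = -17*(-1/15) = 17/15)
w(-24)*K(1) = (21*(-24)²)*(17/15) = (21*576)*(17/15) = 12096*(17/15) = 68544/5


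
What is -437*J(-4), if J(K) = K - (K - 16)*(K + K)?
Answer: 71668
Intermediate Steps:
J(K) = K - 2*K*(-16 + K) (J(K) = K - (-16 + K)*2*K = K - 2*K*(-16 + K))
-437*J(-4) = -(-1748)*(33 - 2*(-4)) = -(-1748)*(33 + 8) = -(-1748)*41 = -437*(-164) = 71668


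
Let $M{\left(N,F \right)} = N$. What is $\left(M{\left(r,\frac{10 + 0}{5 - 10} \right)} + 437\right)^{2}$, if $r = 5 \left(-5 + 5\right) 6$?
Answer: $190969$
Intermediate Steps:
$r = 0$ ($r = 5 \cdot 0 \cdot 6 = 5 \cdot 0 = 0$)
$\left(M{\left(r,\frac{10 + 0}{5 - 10} \right)} + 437\right)^{2} = \left(0 + 437\right)^{2} = 437^{2} = 190969$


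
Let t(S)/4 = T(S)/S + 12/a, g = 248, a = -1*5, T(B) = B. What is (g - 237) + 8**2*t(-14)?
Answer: -1737/5 ≈ -347.40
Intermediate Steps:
a = -5
t(S) = -28/5 (t(S) = 4*(S/S + 12/(-5)) = 4*(1 + 12*(-1/5)) = 4*(1 - 12/5) = 4*(-7/5) = -28/5)
(g - 237) + 8**2*t(-14) = (248 - 237) + 8**2*(-28/5) = 11 + 64*(-28/5) = 11 - 1792/5 = -1737/5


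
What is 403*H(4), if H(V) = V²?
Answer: 6448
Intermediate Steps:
403*H(4) = 403*4² = 403*16 = 6448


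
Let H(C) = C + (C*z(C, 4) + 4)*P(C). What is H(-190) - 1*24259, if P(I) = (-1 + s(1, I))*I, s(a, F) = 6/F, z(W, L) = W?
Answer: 7051935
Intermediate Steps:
P(I) = I*(-1 + 6/I) (P(I) = (-1 + 6/I)*I = I*(-1 + 6/I))
H(C) = C + (4 + C**2)*(6 - C) (H(C) = C + (C*C + 4)*(6 - C) = C + (C**2 + 4)*(6 - C) = C + (4 + C**2)*(6 - C))
H(-190) - 1*24259 = (24 - 3*(-190) + (-190)**2*(6 - 1*(-190))) - 1*24259 = (24 + 570 + 36100*(6 + 190)) - 24259 = (24 + 570 + 36100*196) - 24259 = (24 + 570 + 7075600) - 24259 = 7076194 - 24259 = 7051935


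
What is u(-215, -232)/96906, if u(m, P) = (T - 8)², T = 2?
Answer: 6/16151 ≈ 0.00037149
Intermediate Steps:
u(m, P) = 36 (u(m, P) = (2 - 8)² = (-6)² = 36)
u(-215, -232)/96906 = 36/96906 = 36*(1/96906) = 6/16151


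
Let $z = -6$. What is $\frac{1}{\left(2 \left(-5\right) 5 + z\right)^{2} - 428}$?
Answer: $\frac{1}{2708} \approx 0.00036928$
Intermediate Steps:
$\frac{1}{\left(2 \left(-5\right) 5 + z\right)^{2} - 428} = \frac{1}{\left(2 \left(-5\right) 5 - 6\right)^{2} - 428} = \frac{1}{\left(\left(-10\right) 5 - 6\right)^{2} - 428} = \frac{1}{\left(-50 - 6\right)^{2} - 428} = \frac{1}{\left(-56\right)^{2} - 428} = \frac{1}{3136 - 428} = \frac{1}{2708}$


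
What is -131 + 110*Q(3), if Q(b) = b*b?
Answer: 859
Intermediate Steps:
Q(b) = b**2
-131 + 110*Q(3) = -131 + 110*3**2 = -131 + 110*9 = -131 + 990 = 859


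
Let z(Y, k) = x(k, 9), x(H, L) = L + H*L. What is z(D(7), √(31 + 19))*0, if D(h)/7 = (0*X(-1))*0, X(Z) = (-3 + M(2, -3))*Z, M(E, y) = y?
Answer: 0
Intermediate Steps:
X(Z) = -6*Z (X(Z) = (-3 - 3)*Z = -6*Z)
D(h) = 0 (D(h) = 7*((0*(-6*(-1)))*0) = 7*((0*6)*0) = 7*(0*0) = 7*0 = 0)
z(Y, k) = 9 + 9*k (z(Y, k) = 9*(1 + k) = 9 + 9*k)
z(D(7), √(31 + 19))*0 = (9 + 9*√(31 + 19))*0 = (9 + 9*√50)*0 = (9 + 9*(5*√2))*0 = (9 + 45*√2)*0 = 0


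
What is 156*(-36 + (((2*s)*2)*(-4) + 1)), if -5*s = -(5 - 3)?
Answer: -32292/5 ≈ -6458.4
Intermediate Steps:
s = ⅖ (s = -(-1)*(5 - 3)/5 = -(-1)*2/5 = -⅕*(-2) = ⅖ ≈ 0.40000)
156*(-36 + (((2*s)*2)*(-4) + 1)) = 156*(-36 + (((2*(⅖))*2)*(-4) + 1)) = 156*(-36 + (((⅘)*2)*(-4) + 1)) = 156*(-36 + ((8/5)*(-4) + 1)) = 156*(-36 + (-32/5 + 1)) = 156*(-36 - 27/5) = 156*(-207/5) = -32292/5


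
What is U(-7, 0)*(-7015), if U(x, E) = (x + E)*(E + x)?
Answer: -343735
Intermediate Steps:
U(x, E) = (E + x)² (U(x, E) = (E + x)*(E + x) = (E + x)²)
U(-7, 0)*(-7015) = (0 - 7)²*(-7015) = (-7)²*(-7015) = 49*(-7015) = -343735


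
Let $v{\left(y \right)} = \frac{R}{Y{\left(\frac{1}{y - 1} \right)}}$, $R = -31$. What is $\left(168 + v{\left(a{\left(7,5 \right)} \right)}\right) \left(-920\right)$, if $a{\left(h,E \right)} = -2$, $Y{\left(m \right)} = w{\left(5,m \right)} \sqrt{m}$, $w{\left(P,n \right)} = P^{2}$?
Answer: $-154560 - \frac{5704 i \sqrt{3}}{5} \approx -1.5456 \cdot 10^{5} - 1975.9 i$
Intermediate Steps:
$Y{\left(m \right)} = 25 \sqrt{m}$ ($Y{\left(m \right)} = 5^{2} \sqrt{m} = 25 \sqrt{m}$)
$v{\left(y \right)} = - \frac{31}{25 \sqrt{\frac{1}{-1 + y}}}$ ($v{\left(y \right)} = - \frac{31}{25 \sqrt{\frac{1}{y - 1}}} = - \frac{31}{25 \sqrt{\frac{1}{-1 + y}}}$)
$\left(168 + v{\left(a{\left(7,5 \right)} \right)}\right) \left(-920\right) = \left(168 - \frac{31}{25 \frac{i \sqrt{3}}{3}}\right) \left(-920\right) = \left(168 - \frac{31 \left(- i \sqrt{3}\right)}{25}\right) \left(-920\right) = \left(168 + \frac{31 i \sqrt{3}}{25}\right) \left(-920\right) = -154560 - \frac{5704 i \sqrt{3}}{5}$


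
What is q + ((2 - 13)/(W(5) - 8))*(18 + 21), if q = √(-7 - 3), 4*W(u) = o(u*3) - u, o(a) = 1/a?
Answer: 12870/277 + I*√10 ≈ 46.462 + 3.1623*I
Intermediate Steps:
o(a) = 1/a
W(u) = -u/4 + 1/(12*u) (W(u) = (1/(u*3) - u)/4 = (1/(3*u) - u)/4 = (-u + 1/(3*u))/4 = -u/4 + 1/(12*u))
q = I*√10 (q = √(-10) = I*√10 ≈ 3.1623*I)
q + ((2 - 13)/(W(5) - 8))*(18 + 21) = I*√10 + ((2 - 13)/((-¼*5 + (1/12)/5) - 8))*(18 + 21) = I*√10 - 11/((-5/4 + (1/12)*(⅕)) - 8)*39 = I*√10 - 11/((-5/4 + 1/60) - 8)*39 = I*√10 - 11/(-37/30 - 8)*39 = I*√10 - 11/(-277/30)*39 = I*√10 - 11*(-30/277)*39 = I*√10 + (330/277)*39 = I*√10 + 12870/277 = 12870/277 + I*√10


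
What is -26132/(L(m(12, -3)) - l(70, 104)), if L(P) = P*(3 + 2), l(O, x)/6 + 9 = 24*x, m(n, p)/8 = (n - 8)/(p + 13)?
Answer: 13066/7453 ≈ 1.7531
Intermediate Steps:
m(n, p) = 8*(-8 + n)/(13 + p) (m(n, p) = 8*((n - 8)/(p + 13)) = 8*((-8 + n)/(13 + p)) = 8*(-8 + n)/(13 + p))
l(O, x) = -54 + 144*x (l(O, x) = -54 + 6*(24*x) = -54 + 144*x)
L(P) = 5*P (L(P) = P*5 = 5*P)
-26132/(L(m(12, -3)) - l(70, 104)) = -26132/(5*(8*(-8 + 12)/(13 - 3)) - (-54 + 144*104)) = -26132/(5*(8*4/10) - (-54 + 14976)) = -26132/(5*(8*(1/10)*4) - 1*14922) = -26132/(5*(16/5) - 14922) = -26132/(16 - 14922) = -26132/(-14906) = -26132*(-1/14906) = 13066/7453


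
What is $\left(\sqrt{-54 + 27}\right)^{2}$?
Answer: $-27$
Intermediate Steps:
$\left(\sqrt{-54 + 27}\right)^{2} = \left(\sqrt{-27}\right)^{2} = \left(3 i \sqrt{3}\right)^{2} = -27$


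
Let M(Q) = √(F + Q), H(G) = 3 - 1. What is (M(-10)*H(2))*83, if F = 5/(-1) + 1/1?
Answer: 166*I*√14 ≈ 621.12*I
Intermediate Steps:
H(G) = 2
F = -4 (F = 5*(-1) + 1*1 = -5 + 1 = -4)
M(Q) = √(-4 + Q)
(M(-10)*H(2))*83 = (√(-4 - 10)*2)*83 = (√(-14)*2)*83 = ((I*√14)*2)*83 = (2*I*√14)*83 = 166*I*√14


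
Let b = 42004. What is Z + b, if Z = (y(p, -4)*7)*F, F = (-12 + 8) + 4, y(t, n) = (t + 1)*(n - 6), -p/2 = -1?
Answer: 42004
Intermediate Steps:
p = 2 (p = -2*(-1) = 2)
y(t, n) = (1 + t)*(-6 + n)
F = 0 (F = -4 + 4 = 0)
Z = 0 (Z = ((-6 - 4 - 6*2 - 4*2)*7)*0 = ((-6 - 4 - 12 - 8)*7)*0 = -30*7*0 = -210*0 = 0)
Z + b = 0 + 42004 = 42004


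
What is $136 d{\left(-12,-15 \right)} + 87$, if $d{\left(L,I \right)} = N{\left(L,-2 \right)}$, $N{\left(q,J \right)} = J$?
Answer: $-185$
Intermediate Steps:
$d{\left(L,I \right)} = -2$
$136 d{\left(-12,-15 \right)} + 87 = 136 \left(-2\right) + 87 = -272 + 87 = -185$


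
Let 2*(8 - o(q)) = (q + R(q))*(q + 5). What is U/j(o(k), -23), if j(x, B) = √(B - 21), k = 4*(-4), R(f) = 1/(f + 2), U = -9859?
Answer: 9859*I*√11/22 ≈ 1486.3*I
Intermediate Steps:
R(f) = 1/(2 + f)
k = -16
o(q) = 8 - (5 + q)*(q + 1/(2 + q))/2 (o(q) = 8 - (q + 1/(2 + q))*(q + 5)/2 = 8 - (q + 1/(2 + q))*(5 + q)/2 = 8 - (5 + q)*(q + 1/(2 + q))/2)
j(x, B) = √(-21 + B)
U/j(o(k), -23) = -9859/√(-21 - 23) = -9859*(-I*√11/22) = -(-9859)*I*√11/22 = 9859*I*√11/22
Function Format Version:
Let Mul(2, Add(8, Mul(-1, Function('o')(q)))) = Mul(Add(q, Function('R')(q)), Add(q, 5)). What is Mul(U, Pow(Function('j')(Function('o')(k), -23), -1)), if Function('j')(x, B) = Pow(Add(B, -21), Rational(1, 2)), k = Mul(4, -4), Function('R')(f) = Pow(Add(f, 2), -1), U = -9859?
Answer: Mul(Rational(9859, 22), I, Pow(11, Rational(1, 2))) ≈ Mul(1486.3, I)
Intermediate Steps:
Function('R')(f) = Pow(Add(2, f), -1)
k = -16
Function('o')(q) = Add(8, Mul(Rational(-1, 2), Add(5, q), Add(q, Pow(Add(2, q), -1)))) (Function('o')(q) = Add(8, Mul(Rational(-1, 2), Mul(Add(q, Pow(Add(2, q), -1)), Add(q, 5)))) = Add(8, Mul(Rational(-1, 2), Mul(Add(q, Pow(Add(2, q), -1)), Add(5, q)))) = Add(8, Mul(Rational(-1, 2), Mul(Add(5, q), Add(q, Pow(Add(2, q), -1))))) = Add(8, Mul(Rational(-1, 2), Add(5, q), Add(q, Pow(Add(2, q), -1)))))
Function('j')(x, B) = Pow(Add(-21, B), Rational(1, 2))
Mul(U, Pow(Function('j')(Function('o')(k), -23), -1)) = Mul(-9859, Pow(Pow(Add(-21, -23), Rational(1, 2)), -1)) = Mul(-9859, Pow(Pow(-44, Rational(1, 2)), -1)) = Mul(-9859, Pow(Mul(2, I, Pow(11, Rational(1, 2))), -1)) = Mul(-9859, Mul(Rational(-1, 22), I, Pow(11, Rational(1, 2)))) = Mul(Rational(9859, 22), I, Pow(11, Rational(1, 2)))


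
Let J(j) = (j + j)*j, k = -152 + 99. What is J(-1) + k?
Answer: -51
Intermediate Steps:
k = -53
J(j) = 2*j**2 (J(j) = (2*j)*j = 2*j**2)
J(-1) + k = 2*(-1)**2 - 53 = 2*1 - 53 = 2 - 53 = -51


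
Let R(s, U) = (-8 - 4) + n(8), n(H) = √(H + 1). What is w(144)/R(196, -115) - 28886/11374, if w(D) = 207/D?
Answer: -200963/74448 ≈ -2.6994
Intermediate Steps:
n(H) = √(1 + H)
R(s, U) = -9 (R(s, U) = (-8 - 4) + √(1 + 8) = -12 + √9 = -12 + 3 = -9)
w(144)/R(196, -115) - 28886/11374 = (207/144)/(-9) - 28886/11374 = (207*(1/144))*(-⅑) - 28886*1/11374 = (23/16)*(-⅑) - 1313/517 = -23/144 - 1313/517 = -200963/74448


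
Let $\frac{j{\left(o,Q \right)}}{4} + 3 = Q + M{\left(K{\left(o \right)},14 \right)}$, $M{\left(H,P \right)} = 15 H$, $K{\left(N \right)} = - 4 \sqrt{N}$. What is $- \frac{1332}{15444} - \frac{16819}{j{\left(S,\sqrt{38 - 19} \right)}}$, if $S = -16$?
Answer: $\frac{-7214907 - 148 \sqrt{19} + 35520 i}{1716 \left(-3 + \sqrt{19} - 240 i\right)} \approx -0.18544 - 17.519 i$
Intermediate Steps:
$j{\left(o,Q \right)} = -12 - 240 \sqrt{o} + 4 Q$ ($j{\left(o,Q \right)} = -12 + 4 \left(Q + 15 \left(- 4 \sqrt{o}\right)\right) = -12 + 4 \left(Q - 60 \sqrt{o}\right) = -12 + \left(- 240 \sqrt{o} + 4 Q\right) = -12 - 240 \sqrt{o} + 4 Q$)
$- \frac{1332}{15444} - \frac{16819}{j{\left(S,\sqrt{38 - 19} \right)}} = - \frac{1332}{15444} - \frac{16819}{-12 - 240 \sqrt{-16} + 4 \sqrt{38 - 19}} = \left(-1332\right) \frac{1}{15444} - \frac{16819}{-12 - 240 \cdot 4 i + 4 \sqrt{19}} = - \frac{37}{429} - \frac{16819}{-12 - 960 i + 4 \sqrt{19}}$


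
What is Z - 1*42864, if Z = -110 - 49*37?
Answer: -44787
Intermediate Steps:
Z = -1923 (Z = -110 - 1813 = -1923)
Z - 1*42864 = -1923 - 1*42864 = -1923 - 42864 = -44787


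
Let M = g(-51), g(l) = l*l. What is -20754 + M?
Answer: -18153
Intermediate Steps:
g(l) = l²
M = 2601 (M = (-51)² = 2601)
-20754 + M = -20754 + 2601 = -18153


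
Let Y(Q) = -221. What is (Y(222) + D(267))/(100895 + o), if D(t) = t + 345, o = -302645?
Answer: -391/201750 ≈ -0.0019380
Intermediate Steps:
D(t) = 345 + t
(Y(222) + D(267))/(100895 + o) = (-221 + (345 + 267))/(100895 - 302645) = (-221 + 612)/(-201750) = 391*(-1/201750) = -391/201750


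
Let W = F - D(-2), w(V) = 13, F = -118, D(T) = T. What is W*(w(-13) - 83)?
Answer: 8120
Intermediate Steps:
W = -116 (W = -118 - 1*(-2) = -118 + 2 = -116)
W*(w(-13) - 83) = -116*(13 - 83) = -116*(-70) = 8120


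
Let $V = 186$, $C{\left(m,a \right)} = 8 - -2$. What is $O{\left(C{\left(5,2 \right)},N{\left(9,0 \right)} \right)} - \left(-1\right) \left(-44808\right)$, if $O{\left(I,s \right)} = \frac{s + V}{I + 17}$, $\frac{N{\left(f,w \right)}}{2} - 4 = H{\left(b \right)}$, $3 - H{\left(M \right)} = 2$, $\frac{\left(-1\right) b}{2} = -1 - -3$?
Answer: $- \frac{1209620}{27} \approx -44801.0$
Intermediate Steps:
$C{\left(m,a \right)} = 10$ ($C{\left(m,a \right)} = 8 + 2 = 10$)
$b = -4$ ($b = - 2 \left(-1 - -3\right) = - 2 \left(-1 + 3\right) = \left(-2\right) 2 = -4$)
$H{\left(M \right)} = 1$ ($H{\left(M \right)} = 3 - 2 = 1$)
$N{\left(f,w \right)} = 10$ ($N{\left(f,w \right)} = 8 + 2 \cdot 1 = 8 + 2 = 10$)
$O{\left(I,s \right)} = \frac{186 + s}{17 + I}$ ($O{\left(I,s \right)} = \frac{s + 186}{I + 17} = \frac{186 + s}{17 + I}$)
$O{\left(C{\left(5,2 \right)},N{\left(9,0 \right)} \right)} - \left(-1\right) \left(-44808\right) = \frac{186 + 10}{17 + 10} - \left(-1\right) \left(-44808\right) = \frac{1}{27} \cdot 196 - 44808 = \frac{196}{27} - 44808 = - \frac{1209620}{27}$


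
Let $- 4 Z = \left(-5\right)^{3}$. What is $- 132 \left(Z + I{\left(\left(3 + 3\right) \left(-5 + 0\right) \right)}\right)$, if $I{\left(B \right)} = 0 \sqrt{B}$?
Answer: $-4125$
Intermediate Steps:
$Z = \frac{125}{4}$ ($Z = - \frac{\left(-5\right)^{3}}{4} = \left(- \frac{1}{4}\right) \left(-125\right) = \frac{125}{4} \approx 31.25$)
$I{\left(B \right)} = 0$
$- 132 \left(Z + I{\left(\left(3 + 3\right) \left(-5 + 0\right) \right)}\right) = - 132 \left(\frac{125}{4} + 0\right) = \left(-132\right) \frac{125}{4} = -4125$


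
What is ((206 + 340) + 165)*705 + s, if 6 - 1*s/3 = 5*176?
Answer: 498633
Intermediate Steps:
s = -2622 (s = 18 - 15*176 = 18 - 3*880 = 18 - 2640 = -2622)
((206 + 340) + 165)*705 + s = ((206 + 340) + 165)*705 - 2622 = (546 + 165)*705 - 2622 = 711*705 - 2622 = 501255 - 2622 = 498633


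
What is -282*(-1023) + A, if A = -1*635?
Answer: 287851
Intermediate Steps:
A = -635
-282*(-1023) + A = -282*(-1023) - 635 = 288486 - 635 = 287851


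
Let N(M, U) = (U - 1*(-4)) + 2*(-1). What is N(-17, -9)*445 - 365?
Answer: -3480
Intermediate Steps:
N(M, U) = 2 + U (N(M, U) = (U + 4) - 2 = (4 + U) - 2 = 2 + U)
N(-17, -9)*445 - 365 = (2 - 9)*445 - 365 = -7*445 - 365 = -3115 - 365 = -3480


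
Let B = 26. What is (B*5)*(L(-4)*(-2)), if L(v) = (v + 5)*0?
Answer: 0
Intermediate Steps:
L(v) = 0 (L(v) = (5 + v)*0 = 0)
(B*5)*(L(-4)*(-2)) = (26*5)*(0*(-2)) = 130*0 = 0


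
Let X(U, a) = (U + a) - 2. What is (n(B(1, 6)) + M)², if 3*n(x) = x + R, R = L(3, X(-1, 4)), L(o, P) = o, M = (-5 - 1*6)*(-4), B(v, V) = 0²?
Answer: 2025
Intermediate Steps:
X(U, a) = -2 + U + a
B(v, V) = 0
M = 44 (M = (-5 - 6)*(-4) = -11*(-4) = 44)
R = 3
n(x) = 1 + x/3 (n(x) = (x + 3)/3 = (3 + x)/3 = 1 + x/3)
(n(B(1, 6)) + M)² = ((1 + (⅓)*0) + 44)² = ((1 + 0) + 44)² = (1 + 44)² = 45² = 2025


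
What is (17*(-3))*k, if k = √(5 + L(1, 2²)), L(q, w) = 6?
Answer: -51*√11 ≈ -169.15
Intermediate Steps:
k = √11 (k = √(5 + 6) = √11 ≈ 3.3166)
(17*(-3))*k = (17*(-3))*√11 = -51*√11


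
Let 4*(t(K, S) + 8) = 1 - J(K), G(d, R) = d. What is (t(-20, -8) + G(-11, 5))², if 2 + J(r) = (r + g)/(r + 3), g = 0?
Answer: 1590121/4624 ≈ 343.88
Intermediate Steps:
J(r) = -2 + r/(3 + r) (J(r) = -2 + (r + 0)/(r + 3) = -2 + r/(3 + r))
t(K, S) = -31/4 - (-6 - K)/(4*(3 + K)) (t(K, S) = -8 + (1 - (-6 - K)/(3 + K))/4 = -8 + (¼ - (-6 - K)/(4*(3 + K))) = -31/4 - (-6 - K)/(4*(3 + K)))
(t(-20, -8) + G(-11, 5))² = (3*(-29 - 10*(-20))/(4*(3 - 20)) - 11)² = ((¾)*(-29 + 200)/(-17) - 11)² = ((¾)*(-1/17)*171 - 11)² = (-513/68 - 11)² = (-1261/68)² = 1590121/4624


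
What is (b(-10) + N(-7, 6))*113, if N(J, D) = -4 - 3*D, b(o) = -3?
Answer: -2825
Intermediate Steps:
(b(-10) + N(-7, 6))*113 = (-3 + (-4 - 3*6))*113 = (-3 + (-4 - 18))*113 = (-3 - 22)*113 = -25*113 = -2825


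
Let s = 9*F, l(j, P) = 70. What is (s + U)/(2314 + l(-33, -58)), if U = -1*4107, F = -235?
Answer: -3111/1192 ≈ -2.6099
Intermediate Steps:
U = -4107
s = -2115 (s = 9*(-235) = -2115)
(s + U)/(2314 + l(-33, -58)) = (-2115 - 4107)/(2314 + 70) = -6222/2384 = -6222*1/2384 = -3111/1192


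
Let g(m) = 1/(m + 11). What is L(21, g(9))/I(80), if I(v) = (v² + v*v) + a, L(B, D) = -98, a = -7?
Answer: -98/12793 ≈ -0.0076604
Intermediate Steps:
g(m) = 1/(11 + m)
I(v) = -7 + 2*v² (I(v) = (v² + v*v) - 7 = (v² + v²) - 7 = 2*v² - 7 = -7 + 2*v²)
L(21, g(9))/I(80) = -98/(-7 + 2*80²) = -98/(-7 + 2*6400) = -98/(-7 + 12800) = -98/12793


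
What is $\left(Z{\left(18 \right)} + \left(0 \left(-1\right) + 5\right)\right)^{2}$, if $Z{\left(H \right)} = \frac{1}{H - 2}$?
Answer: $\frac{6561}{256} \approx 25.629$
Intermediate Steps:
$Z{\left(H \right)} = \frac{1}{-2 + H}$
$\left(Z{\left(18 \right)} + \left(0 \left(-1\right) + 5\right)\right)^{2} = \left(\frac{1}{-2 + 18} + \left(0 \left(-1\right) + 5\right)\right)^{2} = \left(\frac{1}{16} + \left(0 + 5\right)\right)^{2} = \left(\frac{1}{16} + 5\right)^{2} = \left(\frac{81}{16}\right)^{2} = \frac{6561}{256}$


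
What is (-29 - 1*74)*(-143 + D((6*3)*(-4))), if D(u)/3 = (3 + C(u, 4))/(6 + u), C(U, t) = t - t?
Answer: 324347/22 ≈ 14743.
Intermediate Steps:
C(U, t) = 0
D(u) = 9/(6 + u) (D(u) = 3*((3 + 0)/(6 + u)) = 3*(3/(6 + u)) = 9/(6 + u))
(-29 - 1*74)*(-143 + D((6*3)*(-4))) = (-29 - 1*74)*(-143 + 9/(6 + (6*3)*(-4))) = (-29 - 74)*(-143 + 9/(6 + 18*(-4))) = -103*(-143 + 9/(6 - 72)) = -103*(-143 + 9/(-66)) = -103*(-143 + 9*(-1/66)) = -103*(-143 - 3/22) = -103*(-3149/22) = 324347/22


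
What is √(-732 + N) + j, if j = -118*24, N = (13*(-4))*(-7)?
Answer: -2832 + 4*I*√23 ≈ -2832.0 + 19.183*I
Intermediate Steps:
N = 364 (N = -52*(-7) = 364)
j = -2832
√(-732 + N) + j = √(-732 + 364) - 2832 = √(-368) - 2832 = 4*I*√23 - 2832 = -2832 + 4*I*√23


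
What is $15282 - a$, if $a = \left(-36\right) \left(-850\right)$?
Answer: $-15318$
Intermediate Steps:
$a = 30600$
$15282 - a = 15282 - 30600 = -15318$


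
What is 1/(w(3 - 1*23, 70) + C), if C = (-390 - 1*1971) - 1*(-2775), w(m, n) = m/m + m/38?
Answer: 19/7875 ≈ 0.0024127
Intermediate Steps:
w(m, n) = 1 + m/38 (w(m, n) = 1 + m*(1/38) = 1 + m/38)
C = 414 (C = (-390 - 1971) + 2775 = -2361 + 2775 = 414)
1/(w(3 - 1*23, 70) + C) = 1/((1 + (3 - 1*23)/38) + 414) = 1/((1 + (3 - 23)/38) + 414) = 1/((1 + (1/38)*(-20)) + 414) = 1/((1 - 10/19) + 414) = 1/(9/19 + 414) = 1/(7875/19) = 19/7875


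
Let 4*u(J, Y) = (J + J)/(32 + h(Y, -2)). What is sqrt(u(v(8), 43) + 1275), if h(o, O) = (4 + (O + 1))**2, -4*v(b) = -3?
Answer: 9*sqrt(423366)/164 ≈ 35.707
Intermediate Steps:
v(b) = 3/4 (v(b) = -1/4*(-3) = 3/4)
h(o, O) = (5 + O)**2 (h(o, O) = (4 + (1 + O))**2 = (5 + O)**2)
u(J, Y) = J/82 (u(J, Y) = ((J + J)/(32 + (5 - 2)**2))/4 = ((2*J)/(32 + 3**2))/4 = ((2*J)/(32 + 9))/4 = ((2*J)/41)/4 = ((2*J)*(1/41))/4 = (2*J/41)/4 = J/82)
sqrt(u(v(8), 43) + 1275) = sqrt((1/82)*(3/4) + 1275) = sqrt(3/328 + 1275) = sqrt(418203/328) = 9*sqrt(423366)/164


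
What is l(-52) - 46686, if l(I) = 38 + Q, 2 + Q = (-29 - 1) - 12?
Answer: -46692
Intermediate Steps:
Q = -44 (Q = -2 + ((-29 - 1) - 12) = -2 + (-30 - 12) = -2 - 42 = -44)
l(I) = -6 (l(I) = 38 - 44 = -6)
l(-52) - 46686 = -6 - 46686 = -46692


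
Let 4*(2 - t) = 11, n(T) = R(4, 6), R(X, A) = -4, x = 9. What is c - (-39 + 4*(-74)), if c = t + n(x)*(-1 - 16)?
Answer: 1609/4 ≈ 402.25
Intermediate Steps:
n(T) = -4
t = -3/4 (t = 2 - 1/4*11 = 2 - 11/4 = -3/4 ≈ -0.75000)
c = 269/4 (c = -3/4 - 4*(-1 - 16) = -3/4 - 4*(-17) = -3/4 + 68 = 269/4 ≈ 67.250)
c - (-39 + 4*(-74)) = 269/4 - (-39 + 4*(-74)) = 269/4 - (-39 - 296) = 269/4 - 1*(-335) = 269/4 + 335 = 1609/4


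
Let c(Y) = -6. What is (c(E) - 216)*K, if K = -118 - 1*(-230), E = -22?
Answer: -24864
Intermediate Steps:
K = 112 (K = -118 + 230 = 112)
(c(E) - 216)*K = (-6 - 216)*112 = -222*112 = -24864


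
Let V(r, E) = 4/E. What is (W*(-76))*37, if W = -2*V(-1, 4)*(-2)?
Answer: -11248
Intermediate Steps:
W = 4 (W = -8/4*(-2) = -2*1*(-2) = -2*(-2) = 4)
(W*(-76))*37 = (4*(-76))*37 = -304*37 = -11248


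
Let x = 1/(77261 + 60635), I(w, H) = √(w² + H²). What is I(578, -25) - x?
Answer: -1/137896 + √334709 ≈ 578.54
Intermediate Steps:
I(w, H) = √(H² + w²)
x = 1/137896 ≈ 7.2518e-6
I(578, -25) - x = √((-25)² + 578²) - 1*1/137896 = √(625 + 334084) - 1/137896 = √334709 - 1/137896 = -1/137896 + √334709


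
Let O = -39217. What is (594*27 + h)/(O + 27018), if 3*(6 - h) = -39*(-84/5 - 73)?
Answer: -74383/60995 ≈ -1.2195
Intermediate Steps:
h = -5807/5 (h = 6 - (-13)*(-84/5 - 73) = 6 - (-13)*(-449)/5 = 6 - ⅓*17511/5 = 6 - 5837/5 = -5807/5 ≈ -1161.4)
(594*27 + h)/(O + 27018) = (594*27 - 5807/5)/(-39217 + 27018) = (16038 - 5807/5)/(-12199) = (74383/5)*(-1/12199) = -74383/60995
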